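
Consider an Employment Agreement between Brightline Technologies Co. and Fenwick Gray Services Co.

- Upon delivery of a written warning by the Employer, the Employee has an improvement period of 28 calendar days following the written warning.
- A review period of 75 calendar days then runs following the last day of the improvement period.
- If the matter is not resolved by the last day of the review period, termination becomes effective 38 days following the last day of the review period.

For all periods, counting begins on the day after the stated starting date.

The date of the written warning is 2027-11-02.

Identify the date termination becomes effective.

2028-03-22

Adding 28 calendar days to 2027-11-02 gives 2027-11-30, which is the last day of the improvement period.
The last day of the review period: 2027-11-30 + 75 days = 2028-02-13.
Adding 38 calendar days to 2028-02-13 gives 2028-03-22, which is the date termination becomes effective.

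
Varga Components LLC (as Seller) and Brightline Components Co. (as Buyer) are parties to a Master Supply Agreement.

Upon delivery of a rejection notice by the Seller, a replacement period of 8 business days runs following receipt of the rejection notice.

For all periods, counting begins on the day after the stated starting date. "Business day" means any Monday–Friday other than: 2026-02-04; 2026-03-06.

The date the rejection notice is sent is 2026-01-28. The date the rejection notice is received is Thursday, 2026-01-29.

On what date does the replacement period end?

From Thursday, 2026-01-29, 8 business days (Jan 30, Feb 2, Feb 3, Feb 5, Feb 6, Feb 9, Feb 10, Feb 11, skipping weekends and the listed holiday on Feb 4) brings us to Wednesday, 2026-02-11, which is the last day of the replacement period.

2026-02-11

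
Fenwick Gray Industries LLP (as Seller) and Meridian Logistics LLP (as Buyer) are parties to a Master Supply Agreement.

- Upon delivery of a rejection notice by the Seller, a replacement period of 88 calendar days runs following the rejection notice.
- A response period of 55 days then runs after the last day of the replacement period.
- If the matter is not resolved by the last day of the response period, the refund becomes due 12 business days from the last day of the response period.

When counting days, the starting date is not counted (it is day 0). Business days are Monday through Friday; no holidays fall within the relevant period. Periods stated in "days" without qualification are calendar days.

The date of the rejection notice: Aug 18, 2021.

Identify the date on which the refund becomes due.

Jan 25, 2022

The last day of the replacement period: Aug 18, 2021 + 88 days = Nov 14, 2021.
The last day of the response period: 55 calendar days after Nov 14, 2021 is Jan 8, 2022.
The date on which the refund becomes due: 12 business days after Saturday, Jan 8, 2022, skipping weekends — Jan 10, Jan 11, Jan 12, Jan 13, …, Jan 21, Jan 24, Jan 25 — lands on Tuesday, Jan 25, 2022.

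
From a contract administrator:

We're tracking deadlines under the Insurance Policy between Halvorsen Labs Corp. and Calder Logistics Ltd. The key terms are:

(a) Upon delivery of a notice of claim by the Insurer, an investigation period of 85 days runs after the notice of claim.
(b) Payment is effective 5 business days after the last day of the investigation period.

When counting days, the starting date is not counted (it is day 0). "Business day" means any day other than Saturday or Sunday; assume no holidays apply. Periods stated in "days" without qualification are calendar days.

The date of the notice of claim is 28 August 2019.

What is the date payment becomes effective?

The last day of the investigation period: 28 August 2019 + 85 days = 21 November 2019.
The date payment becomes effective: counting 5 business days from Thursday, 21 November 2019 (Nov 22, Nov 25, Nov 26, Nov 27, Nov 28, skipping weekends) reaches Thursday, 28 November 2019.

28 November 2019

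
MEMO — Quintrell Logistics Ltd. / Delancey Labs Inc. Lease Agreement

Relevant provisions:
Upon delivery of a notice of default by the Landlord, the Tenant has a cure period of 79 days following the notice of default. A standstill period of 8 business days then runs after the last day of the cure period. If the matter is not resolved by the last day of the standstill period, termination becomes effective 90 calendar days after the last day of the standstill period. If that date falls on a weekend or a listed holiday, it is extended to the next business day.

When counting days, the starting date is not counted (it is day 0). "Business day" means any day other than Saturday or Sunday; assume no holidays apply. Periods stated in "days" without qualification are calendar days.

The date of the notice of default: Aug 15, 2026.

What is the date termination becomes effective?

Adding 79 calendar days to Aug 15, 2026 gives Nov 2, 2026, which is the last day of the cure period.
The last day of the standstill period: counting 8 business days from Monday, Nov 2, 2026 (Nov 3, Nov 4, Nov 5, Nov 6, Nov 9, Nov 10, Nov 11, Nov 12, skipping weekends) reaches Thursday, Nov 12, 2026.
Adding 90 calendar days to Nov 12, 2026 gives Feb 10, 2027, which is the date termination becomes effective. Feb 10, 2027 is a Wednesday, so no roll-forward applies.

Feb 10, 2027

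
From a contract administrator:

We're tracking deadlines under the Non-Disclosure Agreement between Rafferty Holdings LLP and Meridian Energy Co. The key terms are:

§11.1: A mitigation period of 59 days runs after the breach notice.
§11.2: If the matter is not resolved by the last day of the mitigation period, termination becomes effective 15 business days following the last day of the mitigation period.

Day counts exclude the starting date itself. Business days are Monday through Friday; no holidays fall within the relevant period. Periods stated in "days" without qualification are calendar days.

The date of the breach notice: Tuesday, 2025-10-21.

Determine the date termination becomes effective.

2026-01-09

Adding 59 calendar days to 2025-10-21 gives 2025-12-19, which is the last day of the mitigation period.
The date termination becomes effective: counting 15 business days from Friday, 2025-12-19 (Dec 22, Dec 23, Dec 24, Dec 25, …, Jan 7, Jan 8, Jan 9, skipping weekends) reaches Friday, 2026-01-09.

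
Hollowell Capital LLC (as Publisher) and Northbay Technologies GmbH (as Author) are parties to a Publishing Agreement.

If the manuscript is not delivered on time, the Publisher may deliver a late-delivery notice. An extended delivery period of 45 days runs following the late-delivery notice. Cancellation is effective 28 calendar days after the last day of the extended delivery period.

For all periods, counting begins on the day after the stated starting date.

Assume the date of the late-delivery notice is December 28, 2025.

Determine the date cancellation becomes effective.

The last day of the extended delivery period: 45 calendar days after December 28, 2025 is February 11, 2026.
The date cancellation becomes effective: 28 calendar days after February 11, 2026 is March 11, 2026.

March 11, 2026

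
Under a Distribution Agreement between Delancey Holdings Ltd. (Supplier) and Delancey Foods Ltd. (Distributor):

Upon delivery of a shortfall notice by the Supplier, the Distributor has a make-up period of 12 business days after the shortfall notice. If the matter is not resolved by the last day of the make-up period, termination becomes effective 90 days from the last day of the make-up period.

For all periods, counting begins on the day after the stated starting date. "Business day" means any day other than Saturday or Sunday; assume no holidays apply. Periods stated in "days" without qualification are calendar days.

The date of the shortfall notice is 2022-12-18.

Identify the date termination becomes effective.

2023-04-03

From Sunday, 2022-12-18, 12 business days (Dec 19, Dec 20, Dec 21, Dec 22, …, Dec 30, Jan 2, Jan 3, skipping weekends) brings us to Tuesday, 2023-01-03, which is the last day of the make-up period.
Adding 90 calendar days to 2023-01-03 gives 2023-04-03, which is the date termination becomes effective.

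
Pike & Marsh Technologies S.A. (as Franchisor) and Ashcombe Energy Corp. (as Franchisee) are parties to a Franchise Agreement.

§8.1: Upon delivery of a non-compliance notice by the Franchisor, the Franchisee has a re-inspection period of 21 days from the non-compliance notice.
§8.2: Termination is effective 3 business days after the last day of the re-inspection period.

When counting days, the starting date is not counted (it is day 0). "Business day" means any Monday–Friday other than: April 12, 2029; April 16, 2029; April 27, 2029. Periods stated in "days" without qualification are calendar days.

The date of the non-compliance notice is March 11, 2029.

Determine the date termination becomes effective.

The last day of the re-inspection period: 21 calendar days after March 11, 2029 is April 1, 2029.
The date termination becomes effective: 3 business days after Sunday, April 1, 2029, skipping weekends — Apr 2, Apr 3, Apr 4 — lands on Wednesday, April 4, 2029.

April 4, 2029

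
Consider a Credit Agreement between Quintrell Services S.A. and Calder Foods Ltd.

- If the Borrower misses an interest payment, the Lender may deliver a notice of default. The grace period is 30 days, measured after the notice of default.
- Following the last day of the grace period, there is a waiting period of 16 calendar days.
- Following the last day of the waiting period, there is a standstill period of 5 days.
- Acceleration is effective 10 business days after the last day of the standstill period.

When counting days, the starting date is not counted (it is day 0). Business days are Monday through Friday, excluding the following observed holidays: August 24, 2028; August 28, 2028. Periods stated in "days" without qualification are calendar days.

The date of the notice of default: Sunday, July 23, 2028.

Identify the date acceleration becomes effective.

September 26, 2028

Adding 30 calendar days to July 23, 2028 gives August 22, 2028, which is the last day of the grace period.
The last day of the waiting period: August 22, 2028 + 16 days = September 7, 2028.
The last day of the standstill period: September 7, 2028 + 5 days = September 12, 2028.
From Tuesday, September 12, 2028, 10 business days (Sep 13, Sep 14, Sep 15, Sep 18, Sep 19, Sep 20, Sep 21, Sep 22, Sep 25, Sep 26, skipping weekends) brings us to Tuesday, September 26, 2028, which is the date acceleration becomes effective.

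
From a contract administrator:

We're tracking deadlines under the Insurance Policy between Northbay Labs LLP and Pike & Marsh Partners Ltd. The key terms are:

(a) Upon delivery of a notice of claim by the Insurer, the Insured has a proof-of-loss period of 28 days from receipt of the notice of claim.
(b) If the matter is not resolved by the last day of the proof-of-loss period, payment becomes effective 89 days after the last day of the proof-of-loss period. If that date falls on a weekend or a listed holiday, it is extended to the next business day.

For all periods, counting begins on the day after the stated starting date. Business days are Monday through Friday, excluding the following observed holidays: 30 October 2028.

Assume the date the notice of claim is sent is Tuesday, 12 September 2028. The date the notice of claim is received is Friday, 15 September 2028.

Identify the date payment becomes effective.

The last day of the proof-of-loss period: 28 calendar days after 15 September 2028 is 13 October 2028.
The date payment becomes effective: 89 calendar days after 13 October 2028 is 10 January 2029. 10 January 2029 is a Wednesday and is not a listed holiday, so no roll-forward applies.

10 January 2029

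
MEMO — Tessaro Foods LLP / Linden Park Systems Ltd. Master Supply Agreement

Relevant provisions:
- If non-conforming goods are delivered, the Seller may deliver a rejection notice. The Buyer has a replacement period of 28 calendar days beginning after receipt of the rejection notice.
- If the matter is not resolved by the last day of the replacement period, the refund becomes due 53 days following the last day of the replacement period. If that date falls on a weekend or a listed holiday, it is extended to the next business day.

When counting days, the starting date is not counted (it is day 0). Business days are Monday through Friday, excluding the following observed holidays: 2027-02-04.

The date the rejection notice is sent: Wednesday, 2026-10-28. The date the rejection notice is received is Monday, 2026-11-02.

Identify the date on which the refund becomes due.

The last day of the replacement period: 28 calendar days after 2026-11-02 is 2026-11-30.
The date on which the refund becomes due: 53 calendar days after 2026-11-30 is 2027-01-22. 2027-01-22 is a Friday and is not a listed holiday, so no roll-forward applies.

2027-01-22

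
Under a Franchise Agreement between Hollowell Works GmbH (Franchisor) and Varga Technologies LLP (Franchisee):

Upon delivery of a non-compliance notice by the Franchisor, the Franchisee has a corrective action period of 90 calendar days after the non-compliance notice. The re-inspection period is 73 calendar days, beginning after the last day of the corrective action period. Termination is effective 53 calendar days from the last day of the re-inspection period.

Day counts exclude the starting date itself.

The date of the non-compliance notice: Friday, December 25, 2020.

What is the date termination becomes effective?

The last day of the corrective action period: 90 calendar days after December 25, 2020 is March 25, 2021.
The last day of the re-inspection period: 73 calendar days after March 25, 2021 is June 6, 2021.
The date termination becomes effective: 53 calendar days after June 6, 2021 is July 29, 2021.

July 29, 2021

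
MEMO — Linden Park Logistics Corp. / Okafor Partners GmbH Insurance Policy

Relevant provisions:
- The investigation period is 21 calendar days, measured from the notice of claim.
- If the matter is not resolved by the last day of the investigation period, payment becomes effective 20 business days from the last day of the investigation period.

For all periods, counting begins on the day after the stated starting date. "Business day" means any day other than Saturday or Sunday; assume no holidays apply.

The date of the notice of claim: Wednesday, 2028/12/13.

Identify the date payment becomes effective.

Adding 21 calendar days to 2028/12/13 gives 2029/01/03, which is the last day of the investigation period.
From Wednesday, 2029/01/03, 20 business days (Jan 4, Jan 5, Jan 8, Jan 9, …, Jan 29, Jan 30, Jan 31, skipping weekends) brings us to Wednesday, 2029/01/31, which is the date payment becomes effective.

2029/01/31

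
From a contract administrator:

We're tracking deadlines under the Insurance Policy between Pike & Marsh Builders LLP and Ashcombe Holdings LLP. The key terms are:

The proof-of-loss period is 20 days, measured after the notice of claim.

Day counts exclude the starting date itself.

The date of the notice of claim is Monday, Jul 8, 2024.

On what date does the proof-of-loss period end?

The last day of the proof-of-loss period: Jul 8, 2024 + 20 days = Jul 28, 2024.

Jul 28, 2024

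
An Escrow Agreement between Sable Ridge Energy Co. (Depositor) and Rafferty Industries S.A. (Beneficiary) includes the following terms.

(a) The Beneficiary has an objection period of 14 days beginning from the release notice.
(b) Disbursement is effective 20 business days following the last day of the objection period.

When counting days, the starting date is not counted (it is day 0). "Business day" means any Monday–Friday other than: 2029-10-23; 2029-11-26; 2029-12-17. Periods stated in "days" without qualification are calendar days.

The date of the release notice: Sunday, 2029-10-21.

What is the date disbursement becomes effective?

2029-12-03

Adding 14 calendar days to 2029-10-21 gives 2029-11-04, which is the last day of the objection period.
The date disbursement becomes effective: 20 business days after Sunday, 2029-11-04, skipping weekends and the listed holiday on Nov 26 — Nov 5, Nov 6, Nov 7, Nov 8, …, Nov 29, Nov 30, Dec 3 — lands on Monday, 2029-12-03.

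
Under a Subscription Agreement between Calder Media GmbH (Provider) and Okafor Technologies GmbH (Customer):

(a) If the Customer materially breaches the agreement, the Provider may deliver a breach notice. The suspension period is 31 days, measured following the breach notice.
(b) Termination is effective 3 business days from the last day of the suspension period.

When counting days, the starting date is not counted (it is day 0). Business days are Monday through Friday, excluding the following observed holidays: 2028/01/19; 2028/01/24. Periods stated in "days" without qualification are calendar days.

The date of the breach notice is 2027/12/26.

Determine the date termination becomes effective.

2028/01/31

The last day of the suspension period: 31 calendar days after 2027/12/26 is 2028/01/26.
The date termination becomes effective: 3 business days after Wednesday, 2028/01/26, skipping weekends — Jan 27, Jan 28, Jan 31 — lands on Monday, 2028/01/31.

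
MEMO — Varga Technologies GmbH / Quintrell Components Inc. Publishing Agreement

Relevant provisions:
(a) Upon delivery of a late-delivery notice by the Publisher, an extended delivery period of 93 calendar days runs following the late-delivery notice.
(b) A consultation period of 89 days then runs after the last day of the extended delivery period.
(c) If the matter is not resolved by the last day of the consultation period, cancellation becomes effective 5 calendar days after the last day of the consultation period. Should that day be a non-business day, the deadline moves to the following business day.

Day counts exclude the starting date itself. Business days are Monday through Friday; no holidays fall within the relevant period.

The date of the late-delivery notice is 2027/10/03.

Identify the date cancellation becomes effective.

2028/04/07

The last day of the extended delivery period: 2027/10/03 + 93 days = 2028/01/04.
The last day of the consultation period: 89 calendar days after 2028/01/04 is 2028/04/02.
The date cancellation becomes effective: 2028/04/02 + 5 days = 2028/04/07. 2028/04/07 is a Friday, so no roll-forward applies.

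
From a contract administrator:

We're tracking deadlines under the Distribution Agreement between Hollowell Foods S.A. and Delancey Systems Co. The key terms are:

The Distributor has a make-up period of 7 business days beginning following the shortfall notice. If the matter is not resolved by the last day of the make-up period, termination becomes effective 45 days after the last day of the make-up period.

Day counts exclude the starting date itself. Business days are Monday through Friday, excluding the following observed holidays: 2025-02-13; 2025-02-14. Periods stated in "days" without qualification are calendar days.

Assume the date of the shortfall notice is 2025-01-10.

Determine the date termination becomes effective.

2025-03-07

From Friday, 2025-01-10, 7 business days (Jan 13, Jan 14, Jan 15, Jan 16, Jan 17, Jan 20, Jan 21, skipping weekends) brings us to Tuesday, 2025-01-21, which is the last day of the make-up period.
Adding 45 calendar days to 2025-01-21 gives 2025-03-07, which is the date termination becomes effective.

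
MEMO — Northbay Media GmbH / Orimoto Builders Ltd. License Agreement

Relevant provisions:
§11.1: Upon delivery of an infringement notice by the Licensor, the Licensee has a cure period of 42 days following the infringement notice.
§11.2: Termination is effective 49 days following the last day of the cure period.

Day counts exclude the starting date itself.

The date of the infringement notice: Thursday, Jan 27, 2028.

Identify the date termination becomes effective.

Apr 27, 2028

The last day of the cure period: Jan 27, 2028 + 42 days = Mar 9, 2028.
The date termination becomes effective: 49 calendar days after Mar 9, 2028 is Apr 27, 2028.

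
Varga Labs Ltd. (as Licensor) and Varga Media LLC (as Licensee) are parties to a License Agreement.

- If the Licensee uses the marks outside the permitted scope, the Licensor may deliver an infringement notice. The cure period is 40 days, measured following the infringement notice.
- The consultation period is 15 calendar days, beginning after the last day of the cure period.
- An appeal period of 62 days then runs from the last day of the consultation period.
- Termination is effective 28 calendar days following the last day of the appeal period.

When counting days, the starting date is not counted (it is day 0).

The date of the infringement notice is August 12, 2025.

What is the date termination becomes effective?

January 4, 2026

The last day of the cure period: 40 calendar days after August 12, 2025 is September 21, 2025.
Adding 15 calendar days to September 21, 2025 gives October 6, 2025, which is the last day of the consultation period.
The last day of the appeal period: October 6, 2025 + 62 days = December 7, 2025.
The date termination becomes effective: 28 calendar days after December 7, 2025 is January 4, 2026.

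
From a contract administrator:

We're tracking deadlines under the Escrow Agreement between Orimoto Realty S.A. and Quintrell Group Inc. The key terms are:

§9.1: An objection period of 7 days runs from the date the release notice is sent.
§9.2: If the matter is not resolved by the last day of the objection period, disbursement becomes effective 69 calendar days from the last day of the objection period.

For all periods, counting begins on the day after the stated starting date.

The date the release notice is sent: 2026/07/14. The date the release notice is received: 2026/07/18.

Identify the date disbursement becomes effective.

Adding 7 calendar days to 2026/07/14 gives 2026/07/21, which is the last day of the objection period.
The date disbursement becomes effective: 69 calendar days after 2026/07/21 is 2026/09/28.

2026/09/28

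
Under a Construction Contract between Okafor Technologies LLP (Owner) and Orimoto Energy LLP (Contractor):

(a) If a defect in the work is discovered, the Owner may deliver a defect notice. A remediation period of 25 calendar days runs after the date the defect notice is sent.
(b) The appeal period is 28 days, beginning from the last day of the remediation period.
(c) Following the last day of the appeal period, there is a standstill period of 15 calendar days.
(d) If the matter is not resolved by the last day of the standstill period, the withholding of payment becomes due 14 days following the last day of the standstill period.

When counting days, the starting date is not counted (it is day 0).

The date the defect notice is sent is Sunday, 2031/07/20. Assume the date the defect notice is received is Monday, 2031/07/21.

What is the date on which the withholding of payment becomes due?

The last day of the remediation period: 2031/07/20 + 25 days = 2031/08/14.
Adding 28 calendar days to 2031/08/14 gives 2031/09/11, which is the last day of the appeal period.
The last day of the standstill period: 2031/09/11 + 15 days = 2031/09/26.
The date on which the withholding of payment becomes due: 2031/09/26 + 14 days = 2031/10/10.

2031/10/10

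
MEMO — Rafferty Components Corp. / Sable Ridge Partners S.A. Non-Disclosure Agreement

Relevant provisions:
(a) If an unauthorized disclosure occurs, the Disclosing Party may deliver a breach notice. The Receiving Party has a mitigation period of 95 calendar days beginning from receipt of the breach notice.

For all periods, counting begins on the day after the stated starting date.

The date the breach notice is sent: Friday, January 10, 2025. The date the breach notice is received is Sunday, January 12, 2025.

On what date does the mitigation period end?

Adding 95 calendar days to January 12, 2025 gives April 17, 2025, which is the last day of the mitigation period.

April 17, 2025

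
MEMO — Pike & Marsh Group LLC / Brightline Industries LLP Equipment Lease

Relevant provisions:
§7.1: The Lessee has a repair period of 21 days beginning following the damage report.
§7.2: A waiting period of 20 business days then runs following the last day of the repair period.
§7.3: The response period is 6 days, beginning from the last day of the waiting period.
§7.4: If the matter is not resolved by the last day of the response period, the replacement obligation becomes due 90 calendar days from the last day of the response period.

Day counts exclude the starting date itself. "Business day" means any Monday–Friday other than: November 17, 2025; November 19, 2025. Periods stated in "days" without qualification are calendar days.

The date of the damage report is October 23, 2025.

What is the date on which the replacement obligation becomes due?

The last day of the repair period: 21 calendar days after October 23, 2025 is November 13, 2025.
The last day of the waiting period: counting 20 business days from Thursday, November 13, 2025 (Nov 14, Nov 18, Nov 20, Nov 21, …, Dec 11, Dec 12, Dec 15, skipping weekends and the listed holidays on Nov 17, Nov 19) reaches Monday, December 15, 2025.
The last day of the response period: 6 calendar days after December 15, 2025 is December 21, 2025.
The date on which the replacement obligation becomes due: December 21, 2025 + 90 days = March 21, 2026.

March 21, 2026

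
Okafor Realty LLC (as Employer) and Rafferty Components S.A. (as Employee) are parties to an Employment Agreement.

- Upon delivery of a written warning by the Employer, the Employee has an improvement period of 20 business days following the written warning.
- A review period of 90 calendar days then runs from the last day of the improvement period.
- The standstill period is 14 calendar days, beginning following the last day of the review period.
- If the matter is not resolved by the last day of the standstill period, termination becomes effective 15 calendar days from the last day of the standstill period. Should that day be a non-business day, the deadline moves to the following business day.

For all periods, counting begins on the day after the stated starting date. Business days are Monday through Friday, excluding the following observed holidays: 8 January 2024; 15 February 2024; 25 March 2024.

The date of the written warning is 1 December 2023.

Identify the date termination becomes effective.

26 April 2024

The last day of the improvement period: counting 20 business days from Friday, 1 December 2023 (Dec 4, Dec 5, Dec 6, Dec 7, …, Dec 27, Dec 28, Dec 29, skipping weekends) reaches Friday, 29 December 2023.
The last day of the review period: 29 December 2023 + 90 days = 28 March 2024.
The last day of the standstill period: 28 March 2024 + 14 days = 11 April 2024.
The date termination becomes effective: 15 calendar days after 11 April 2024 is 26 April 2024. 26 April 2024 is a Friday and is not a listed holiday, so no roll-forward applies.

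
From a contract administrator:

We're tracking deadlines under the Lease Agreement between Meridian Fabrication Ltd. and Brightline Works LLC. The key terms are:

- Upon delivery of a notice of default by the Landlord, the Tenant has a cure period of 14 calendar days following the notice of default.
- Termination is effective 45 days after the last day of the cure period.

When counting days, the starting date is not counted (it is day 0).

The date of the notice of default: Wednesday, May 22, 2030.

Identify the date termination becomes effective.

Jul 20, 2030

The last day of the cure period: May 22, 2030 + 14 days = Jun 5, 2030.
The date termination becomes effective: Jun 5, 2030 + 45 days = Jul 20, 2030.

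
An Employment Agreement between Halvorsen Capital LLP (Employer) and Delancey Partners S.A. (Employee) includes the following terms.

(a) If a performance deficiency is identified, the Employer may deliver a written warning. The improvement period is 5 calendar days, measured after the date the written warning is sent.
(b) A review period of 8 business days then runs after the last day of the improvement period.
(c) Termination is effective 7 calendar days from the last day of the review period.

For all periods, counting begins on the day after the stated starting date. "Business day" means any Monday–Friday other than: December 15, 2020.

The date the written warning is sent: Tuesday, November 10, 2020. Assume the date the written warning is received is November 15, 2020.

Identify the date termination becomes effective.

December 2, 2020

The last day of the improvement period: 5 calendar days after November 10, 2020 is November 15, 2020.
The last day of the review period: counting 8 business days from Sunday, November 15, 2020 (Nov 16, Nov 17, Nov 18, Nov 19, Nov 20, Nov 23, Nov 24, Nov 25, skipping weekends) reaches Wednesday, November 25, 2020.
Adding 7 calendar days to November 25, 2020 gives December 2, 2020, which is the date termination becomes effective.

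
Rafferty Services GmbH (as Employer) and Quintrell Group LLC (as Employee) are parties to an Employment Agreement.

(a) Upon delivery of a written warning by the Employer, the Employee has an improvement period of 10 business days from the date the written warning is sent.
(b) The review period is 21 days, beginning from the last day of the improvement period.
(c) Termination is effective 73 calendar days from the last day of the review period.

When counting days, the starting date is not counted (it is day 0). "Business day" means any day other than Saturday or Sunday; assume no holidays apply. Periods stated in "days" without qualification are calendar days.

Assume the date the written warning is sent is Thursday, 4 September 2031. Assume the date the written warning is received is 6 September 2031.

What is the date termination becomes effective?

21 December 2031

The last day of the improvement period: 10 business days after Thursday, 4 September 2031, skipping weekends — Sep 5, Sep 8, Sep 9, Sep 10, Sep 11, Sep 12, Sep 15, Sep 16, Sep 17, Sep 18 — lands on Thursday, 18 September 2031.
Adding 21 calendar days to 18 September 2031 gives 9 October 2031, which is the last day of the review period.
Adding 73 calendar days to 9 October 2031 gives 21 December 2031, which is the date termination becomes effective.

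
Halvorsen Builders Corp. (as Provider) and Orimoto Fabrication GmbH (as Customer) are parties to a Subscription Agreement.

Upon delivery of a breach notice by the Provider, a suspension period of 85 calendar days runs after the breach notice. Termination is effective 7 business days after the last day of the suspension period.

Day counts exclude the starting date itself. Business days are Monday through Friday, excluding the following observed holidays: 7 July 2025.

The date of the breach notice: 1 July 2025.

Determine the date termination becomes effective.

3 October 2025

Adding 85 calendar days to 1 July 2025 gives 24 September 2025, which is the last day of the suspension period.
The date termination becomes effective: 7 business days after Wednesday, 24 September 2025, skipping weekends — Sep 25, Sep 26, Sep 29, Sep 30, Oct 1, Oct 2, Oct 3 — lands on Friday, 3 October 2025.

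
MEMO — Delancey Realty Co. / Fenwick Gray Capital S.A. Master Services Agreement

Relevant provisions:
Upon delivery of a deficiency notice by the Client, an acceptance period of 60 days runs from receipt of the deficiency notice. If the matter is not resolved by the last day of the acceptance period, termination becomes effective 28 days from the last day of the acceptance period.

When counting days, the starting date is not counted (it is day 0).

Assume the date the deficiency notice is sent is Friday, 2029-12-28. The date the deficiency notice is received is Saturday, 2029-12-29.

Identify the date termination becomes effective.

2030-03-27

The last day of the acceptance period: 60 calendar days after 2029-12-29 is 2030-02-27.
The date termination becomes effective: 2030-02-27 + 28 days = 2030-03-27.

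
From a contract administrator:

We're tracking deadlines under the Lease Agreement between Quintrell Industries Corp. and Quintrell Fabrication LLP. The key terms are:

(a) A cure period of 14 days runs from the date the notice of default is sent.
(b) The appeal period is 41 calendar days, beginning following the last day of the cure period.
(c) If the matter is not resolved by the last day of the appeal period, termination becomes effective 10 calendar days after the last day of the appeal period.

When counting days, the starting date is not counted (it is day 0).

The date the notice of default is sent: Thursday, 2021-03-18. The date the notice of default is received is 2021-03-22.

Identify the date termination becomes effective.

The last day of the cure period: 14 calendar days after 2021-03-18 is 2021-04-01.
The last day of the appeal period: 41 calendar days after 2021-04-01 is 2021-05-12.
The date termination becomes effective: 2021-05-12 + 10 days = 2021-05-22.

2021-05-22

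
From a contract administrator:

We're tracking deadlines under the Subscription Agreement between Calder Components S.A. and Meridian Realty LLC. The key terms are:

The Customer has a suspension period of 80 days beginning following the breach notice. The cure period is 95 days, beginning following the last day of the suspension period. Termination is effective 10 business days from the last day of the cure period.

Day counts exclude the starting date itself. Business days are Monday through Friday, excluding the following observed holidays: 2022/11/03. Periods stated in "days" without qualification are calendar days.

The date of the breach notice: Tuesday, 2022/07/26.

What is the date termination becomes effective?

2023/01/31

The last day of the suspension period: 80 calendar days after 2022/07/26 is 2022/10/14.
The last day of the cure period: 95 calendar days after 2022/10/14 is 2023/01/17.
From Tuesday, 2023/01/17, 10 business days (Jan 18, Jan 19, Jan 20, Jan 23, Jan 24, Jan 25, Jan 26, Jan 27, Jan 30, Jan 31, skipping weekends) brings us to Tuesday, 2023/01/31, which is the date termination becomes effective.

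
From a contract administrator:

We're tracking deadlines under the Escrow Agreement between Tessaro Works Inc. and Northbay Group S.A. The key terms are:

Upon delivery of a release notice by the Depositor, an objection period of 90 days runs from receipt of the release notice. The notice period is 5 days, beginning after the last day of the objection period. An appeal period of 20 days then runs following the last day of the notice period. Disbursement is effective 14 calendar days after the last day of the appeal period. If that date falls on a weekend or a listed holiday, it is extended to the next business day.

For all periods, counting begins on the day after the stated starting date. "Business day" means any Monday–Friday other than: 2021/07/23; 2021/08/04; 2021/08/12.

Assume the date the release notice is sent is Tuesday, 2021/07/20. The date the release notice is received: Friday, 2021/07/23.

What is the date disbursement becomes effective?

The last day of the objection period: 90 calendar days after 2021/07/23 is 2021/10/21.
The last day of the notice period: 2021/10/21 + 5 days = 2021/10/26.
The last day of the appeal period: 2021/10/26 + 20 days = 2021/11/15.
Adding 14 calendar days to 2021/11/15 gives 2021/11/29, which is the date disbursement becomes effective. 2021/11/29 is a Monday and is not a listed holiday, so no roll-forward applies.

2021/11/29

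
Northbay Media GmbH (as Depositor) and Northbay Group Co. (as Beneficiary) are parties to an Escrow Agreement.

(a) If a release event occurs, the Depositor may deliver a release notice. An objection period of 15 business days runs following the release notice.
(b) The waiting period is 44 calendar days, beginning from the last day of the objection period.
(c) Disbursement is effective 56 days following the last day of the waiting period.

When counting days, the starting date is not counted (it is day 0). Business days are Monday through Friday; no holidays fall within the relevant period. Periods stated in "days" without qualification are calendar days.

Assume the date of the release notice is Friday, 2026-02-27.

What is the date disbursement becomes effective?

From Friday, 2026-02-27, 15 business days (Mar 2, Mar 3, Mar 4, Mar 5, …, Mar 18, Mar 19, Mar 20, skipping weekends) brings us to Friday, 2026-03-20, which is the last day of the objection period.
The last day of the waiting period: 44 calendar days after 2026-03-20 is 2026-05-03.
The date disbursement becomes effective: 2026-05-03 + 56 days = 2026-06-28.

2026-06-28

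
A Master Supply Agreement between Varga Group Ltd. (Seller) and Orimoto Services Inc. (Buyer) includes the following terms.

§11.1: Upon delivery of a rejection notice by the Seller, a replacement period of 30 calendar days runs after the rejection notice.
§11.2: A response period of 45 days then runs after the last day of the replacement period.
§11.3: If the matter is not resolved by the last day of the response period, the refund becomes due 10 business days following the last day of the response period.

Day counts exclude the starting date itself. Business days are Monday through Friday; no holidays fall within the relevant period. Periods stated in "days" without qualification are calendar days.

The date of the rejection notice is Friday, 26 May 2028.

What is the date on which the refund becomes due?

23 August 2028

Adding 30 calendar days to 26 May 2028 gives 25 June 2028, which is the last day of the replacement period.
The last day of the response period: 25 June 2028 + 45 days = 9 August 2028.
The date on which the refund becomes due: counting 10 business days from Wednesday, 9 August 2028 (Aug 10, Aug 11, Aug 14, Aug 15, Aug 16, Aug 17, Aug 18, Aug 21, Aug 22, Aug 23, skipping weekends) reaches Wednesday, 23 August 2028.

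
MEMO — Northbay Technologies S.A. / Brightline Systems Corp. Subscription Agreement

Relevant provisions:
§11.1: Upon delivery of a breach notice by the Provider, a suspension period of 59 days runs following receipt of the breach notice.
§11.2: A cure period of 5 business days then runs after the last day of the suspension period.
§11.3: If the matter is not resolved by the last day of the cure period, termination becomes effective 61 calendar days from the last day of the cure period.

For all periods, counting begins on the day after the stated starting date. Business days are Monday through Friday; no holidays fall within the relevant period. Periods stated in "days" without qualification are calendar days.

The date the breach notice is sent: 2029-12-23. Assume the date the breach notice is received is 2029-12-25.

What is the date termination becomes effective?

2030-05-01

Adding 59 calendar days to 2029-12-25 gives 2030-02-22, which is the last day of the suspension period.
From Friday, 2030-02-22, 5 business days (Feb 25, Feb 26, Feb 27, Feb 28, Mar 1, skipping weekends) brings us to Friday, 2030-03-01, which is the last day of the cure period.
The date termination becomes effective: 2030-03-01 + 61 days = 2030-05-01.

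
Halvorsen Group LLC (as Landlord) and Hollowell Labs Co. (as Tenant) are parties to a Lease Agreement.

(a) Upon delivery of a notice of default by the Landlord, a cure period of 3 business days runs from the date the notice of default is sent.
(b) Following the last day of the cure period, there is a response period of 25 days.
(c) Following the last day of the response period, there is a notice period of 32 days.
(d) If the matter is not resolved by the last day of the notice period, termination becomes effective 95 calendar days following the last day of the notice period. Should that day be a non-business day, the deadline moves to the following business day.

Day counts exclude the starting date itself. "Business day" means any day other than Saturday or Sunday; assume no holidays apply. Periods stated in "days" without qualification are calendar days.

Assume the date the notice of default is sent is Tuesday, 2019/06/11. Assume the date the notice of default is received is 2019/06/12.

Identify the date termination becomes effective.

2019/11/13

From Tuesday, 2019/06/11, 3 business days (Jun 12, Jun 13, Jun 14, skipping weekends) brings us to Friday, 2019/06/14, which is the last day of the cure period.
The last day of the response period: 2019/06/14 + 25 days = 2019/07/09.
The last day of the notice period: 32 calendar days after 2019/07/09 is 2019/08/10.
Adding 95 calendar days to 2019/08/10 gives 2019/11/13, which is the date termination becomes effective. 2019/11/13 is a Wednesday, so no roll-forward applies.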